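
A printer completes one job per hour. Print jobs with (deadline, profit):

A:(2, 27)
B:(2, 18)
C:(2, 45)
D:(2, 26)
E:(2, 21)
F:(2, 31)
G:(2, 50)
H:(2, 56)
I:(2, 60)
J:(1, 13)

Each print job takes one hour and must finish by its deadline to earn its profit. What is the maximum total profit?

116

Take jobs in profit order; each goes to the latest open slot no later than its deadline.
By profit: I(d2,60), H(d2,56), G(d2,50), C(d2,45), F(d2,31), A(d2,27), D(d2,26), E(d2,21), B(d2,18), J(d1,13)
I→slot 2; H→slot 1; G skipped; C skipped; F skipped; A skipped; D skipped; E skipped; B skipped; J skipped.
Profit = 56 + 60 = 116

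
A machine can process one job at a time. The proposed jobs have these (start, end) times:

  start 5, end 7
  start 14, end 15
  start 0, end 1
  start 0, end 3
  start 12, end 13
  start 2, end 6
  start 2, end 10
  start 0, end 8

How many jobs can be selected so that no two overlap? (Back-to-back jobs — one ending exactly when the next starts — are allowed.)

Greedy by earliest finish: after sorting by end time, pick each interval compatible with the last pick.
Sorted by end: (0,1)  (0,3)  (2,6)  (5,7)  (0,8)  (2,10)  (12,13)  (14,15)
take (0,1); skip (0,3); take (2,6); skip (5,7); skip (2,10); take (12,13); take (14,15).
Selected 4 jobs.

4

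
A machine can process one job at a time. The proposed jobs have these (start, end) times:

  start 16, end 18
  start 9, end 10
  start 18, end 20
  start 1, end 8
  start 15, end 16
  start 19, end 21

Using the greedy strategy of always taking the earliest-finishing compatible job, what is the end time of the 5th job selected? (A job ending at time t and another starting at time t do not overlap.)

20

Greedy by earliest finish: after sorting by end time, pick each interval compatible with the last pick.
Sorted by end: (1,8)  (9,10)  (15,16)  (16,18)  (18,20)  (19,21)
take (1,8); take (9,10); take (15,16); take (16,18); take (18,20).
Selected: (1,8) (9,10) (15,16) (16,18) (18,20)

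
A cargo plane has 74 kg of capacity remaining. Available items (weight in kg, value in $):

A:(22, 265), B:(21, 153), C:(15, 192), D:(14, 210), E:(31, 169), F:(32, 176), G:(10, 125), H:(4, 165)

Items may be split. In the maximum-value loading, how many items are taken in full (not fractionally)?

Greedy by value/weight ratio, highest first.
Order: H (165/4=41.25) > D (210/14=15.00) > C (192/15=12.80) > G (125/10=12.50) > A (265/22=12.05) > B (153/21=7.29) > F (176/32=5.50) > E (169/31=5.45)
Fill: take H (4 @ 165) → take D (14 @ 210) → take C (15 @ 192) → take G (10 @ 125) → take A (22 @ 265) → take 9/21 of B → 65.57; 74/74 used.
5 item(s) taken whole; one partial (take 9/21 of B).

5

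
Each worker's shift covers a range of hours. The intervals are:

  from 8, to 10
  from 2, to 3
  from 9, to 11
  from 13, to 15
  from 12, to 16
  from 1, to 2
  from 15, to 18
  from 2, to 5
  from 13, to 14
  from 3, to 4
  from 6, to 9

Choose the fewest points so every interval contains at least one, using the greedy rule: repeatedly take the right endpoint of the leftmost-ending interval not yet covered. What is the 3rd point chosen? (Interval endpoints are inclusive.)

9

Process intervals by earliest right end; each time one isn't hit yet, stab at its right endpoint.
Sorted: [1,2] [2,3] [3,4] [2,5] [6,9] [8,10] [9,11] [13,14] [13,15] [12,16] [15,18]
{[1,2],[2,3]} hit by 2; {[3,4],[2,5]} hit by 4; {[6,9],[8,10],[9,11]} hit by 9; {[13,14],[13,15],[12,16]} hit by 14; {[15,18]} hit by 18.
Points: 2, 4, 9, 14, 18 (5 total).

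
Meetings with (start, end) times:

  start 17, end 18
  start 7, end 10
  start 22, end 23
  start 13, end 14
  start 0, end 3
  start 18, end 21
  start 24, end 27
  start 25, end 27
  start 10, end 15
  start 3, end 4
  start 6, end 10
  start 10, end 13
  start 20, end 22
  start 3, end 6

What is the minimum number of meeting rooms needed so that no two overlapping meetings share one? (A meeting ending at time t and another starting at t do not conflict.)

Count concurrent intervals with a sweep; the peak is the room count.
Events (time:±→running): 0:+→1 3:-→0 3:+→1 3:+→2 … peak 2.

2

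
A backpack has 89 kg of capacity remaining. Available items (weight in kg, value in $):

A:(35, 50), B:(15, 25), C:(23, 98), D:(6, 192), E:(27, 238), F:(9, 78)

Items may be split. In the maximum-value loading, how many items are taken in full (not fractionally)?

Sort by value per unit weight and fill in that order.
Order: D (192/6=32.00) > E (238/27=8.81) > F (78/9=8.67) > C (98/23=4.26) > B (25/15=1.67) > A (50/35=1.43)
Fill: take D (6 @ 192) → take E (27 @ 238) → take F (9 @ 78) → take C (23 @ 98) → take B (15 @ 25) → take 9/35 of A → 12.86; 89/89 used.
5 item(s) taken whole; one partial (take 9/35 of A).

5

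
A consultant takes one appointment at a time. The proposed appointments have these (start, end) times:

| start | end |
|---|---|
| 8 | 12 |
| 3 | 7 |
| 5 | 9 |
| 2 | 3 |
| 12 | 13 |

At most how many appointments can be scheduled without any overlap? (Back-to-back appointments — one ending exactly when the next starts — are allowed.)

By end time: (2,3), (3,7), (5,9), (8,12), (12,13).
Pick (2,3); next start ≥ 3 → (3,7); next start ≥ 7 → (8,12); next start ≥ 12 → (12,13).
Selected 4 appointments.

4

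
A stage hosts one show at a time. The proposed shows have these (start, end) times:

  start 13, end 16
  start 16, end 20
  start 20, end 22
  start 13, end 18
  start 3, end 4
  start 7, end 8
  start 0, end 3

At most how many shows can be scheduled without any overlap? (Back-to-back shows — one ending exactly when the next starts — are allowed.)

Greedy by earliest finish: after sorting by end time, pick each interval compatible with the last pick.
By end time: (0,3), (3,4), (7,8), (13,16), (13,18), (16,20), (20,22).
Pick (0,3); next start ≥ 3 → (3,4); next start ≥ 4 → (7,8); next start ≥ 8 → (13,16); next start ≥ 16 → (16,20); next start ≥ 20 → (20,22).
Selected 6 shows.

6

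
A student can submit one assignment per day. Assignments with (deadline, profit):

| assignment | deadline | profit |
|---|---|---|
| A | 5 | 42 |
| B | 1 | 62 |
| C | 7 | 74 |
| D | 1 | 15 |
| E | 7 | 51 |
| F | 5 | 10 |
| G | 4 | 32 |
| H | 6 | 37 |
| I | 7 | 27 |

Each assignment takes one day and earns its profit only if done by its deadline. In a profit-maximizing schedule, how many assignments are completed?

Take jobs in profit order; each goes to the latest open slot no later than its deadline.
Profit order: C=74 B=62 E=51 A=42 H=37 G=32 I=27 D=15 F=10
Assign: C→slot 7, B→slot 1, E→slot 6, A→slot 5, H→slot 4, G→slot 3, I→slot 2, D skipped, F skipped.
Slots: [1:B] [2:I] [3:G] [4:H] [5:A] [6:E] [7:C]
7 of 9 scheduled.

7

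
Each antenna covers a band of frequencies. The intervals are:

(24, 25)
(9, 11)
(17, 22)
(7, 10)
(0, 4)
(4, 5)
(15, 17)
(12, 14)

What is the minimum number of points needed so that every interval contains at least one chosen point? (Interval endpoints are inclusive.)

Sorted: [0,4] [4,5] [7,10] [9,11] [12,14] [15,17] [17,22] [24,25]
{[0,4],[4,5]} hit by 4; {[7,10],[9,11]} hit by 10; {[12,14]} hit by 14; {[15,17],[17,22]} hit by 17; {[24,25]} hit by 25.
Points: 4, 10, 14, 17, 25 (5 total).

5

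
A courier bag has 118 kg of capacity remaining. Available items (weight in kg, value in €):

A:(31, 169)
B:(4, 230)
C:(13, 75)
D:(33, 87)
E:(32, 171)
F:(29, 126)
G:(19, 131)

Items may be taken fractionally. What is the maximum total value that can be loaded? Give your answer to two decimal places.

858.55

Greedy by value/weight ratio, highest first.
Ratios (sorted): B 57.50, G 6.89, C 5.77, A 5.45, E 5.34, F 4.34, D 2.64
take B (4 @ 230); take G (19 @ 131); take C (13 @ 75); take A (31 @ 169); take E (32 @ 171); take 19/29 of F → 82.55. Capacity used 118/118.
Total value = 858.55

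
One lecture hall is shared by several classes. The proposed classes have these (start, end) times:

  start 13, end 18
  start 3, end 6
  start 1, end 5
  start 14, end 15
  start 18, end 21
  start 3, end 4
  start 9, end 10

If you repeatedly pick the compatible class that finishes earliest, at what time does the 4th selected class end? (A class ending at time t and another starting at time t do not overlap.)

Sort by end time and greedily take each interval whose start is ≥ the last chosen end.
By end time: (3,4), (1,5), (3,6), (9,10), (14,15), (13,18), (18,21).
Pick (3,4); next start ≥ 4 → (9,10); next start ≥ 10 → (14,15); next start ≥ 15 → (18,21).
Selected: (3,4) (9,10) (14,15) (18,21)

21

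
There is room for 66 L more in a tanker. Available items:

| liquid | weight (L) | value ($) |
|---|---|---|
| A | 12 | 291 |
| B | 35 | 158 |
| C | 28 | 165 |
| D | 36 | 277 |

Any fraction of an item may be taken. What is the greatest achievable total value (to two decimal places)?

Greedy by value/weight ratio, highest first.
Ratios (sorted): A 24.25, D 7.69, C 5.89, B 4.51
take A (12 @ 291); take D (36 @ 277); take 18/28 of C → 106.07. Capacity used 66/66.
Total value = 674.07

674.07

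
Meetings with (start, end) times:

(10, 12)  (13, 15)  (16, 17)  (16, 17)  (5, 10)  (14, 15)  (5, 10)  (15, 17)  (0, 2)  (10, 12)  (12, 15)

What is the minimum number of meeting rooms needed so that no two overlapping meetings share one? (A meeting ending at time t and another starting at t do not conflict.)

starts: [0, 5, 5, 10, 10, 12, 13, 14, 15, 16, 16]
ends:   [2, 10, 10, 12, 12, 15, 15, 15, 17, 17, 17]
s0→1 e2→0 s5→1 s5→2 e10→1 e10→0 s10→1 s10→2 e12→1 e12→0 s12→1 s13→2 s14→3  — peak 3.

3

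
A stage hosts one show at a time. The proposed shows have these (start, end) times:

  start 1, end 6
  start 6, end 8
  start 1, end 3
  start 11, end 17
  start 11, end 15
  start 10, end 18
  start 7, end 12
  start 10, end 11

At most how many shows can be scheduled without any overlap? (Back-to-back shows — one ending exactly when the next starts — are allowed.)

4

By end time: (1,3), (1,6), (6,8), (10,11), (7,12), (11,15), (11,17), (10,18).
Pick (1,3); next start ≥ 3 → (6,8); next start ≥ 8 → (10,11); next start ≥ 11 → (11,15).
Selected 4 shows.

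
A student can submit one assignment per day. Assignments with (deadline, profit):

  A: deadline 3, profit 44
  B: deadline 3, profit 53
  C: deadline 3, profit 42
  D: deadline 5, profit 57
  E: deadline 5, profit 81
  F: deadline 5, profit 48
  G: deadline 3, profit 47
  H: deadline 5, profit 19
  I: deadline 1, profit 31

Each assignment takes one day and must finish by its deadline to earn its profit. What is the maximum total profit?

286

By profit: E(d5,81), D(d5,57), B(d3,53), F(d5,48), G(d3,47), A(d3,44), C(d3,42), I(d1,31), H(d5,19)
E→slot 5; D→slot 4; B→slot 3; F→slot 2; G→slot 1; A skipped; C skipped; I skipped; H skipped.
Profit = 47 + 48 + 53 + 57 + 81 = 286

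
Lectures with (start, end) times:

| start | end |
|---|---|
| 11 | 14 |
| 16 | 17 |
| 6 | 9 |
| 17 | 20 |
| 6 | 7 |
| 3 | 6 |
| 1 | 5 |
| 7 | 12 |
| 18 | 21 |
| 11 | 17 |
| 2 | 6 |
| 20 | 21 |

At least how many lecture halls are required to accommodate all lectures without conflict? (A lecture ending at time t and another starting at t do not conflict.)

3

Count concurrent intervals with a sweep; the peak is the room count.
Events (time:±→running): 1:+→1 2:+→2 3:+→3 … peak 3.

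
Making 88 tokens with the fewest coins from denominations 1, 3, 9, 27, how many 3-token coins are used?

2

88 − 3×27→7 − 2×3→1 − 1×1→0
Count of 3: 2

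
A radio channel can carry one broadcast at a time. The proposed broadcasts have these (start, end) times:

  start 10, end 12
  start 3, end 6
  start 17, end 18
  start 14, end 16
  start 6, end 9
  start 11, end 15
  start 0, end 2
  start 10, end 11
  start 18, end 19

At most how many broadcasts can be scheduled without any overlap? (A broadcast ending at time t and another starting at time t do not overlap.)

Greedy by earliest finish: after sorting by end time, pick each interval compatible with the last pick.
By end time: (0,2), (3,6), (6,9), (10,11), (10,12), (11,15), (14,16), (17,18), (18,19).
Pick (0,2); next start ≥ 2 → (3,6); next start ≥ 6 → (6,9); next start ≥ 9 → (10,11); next start ≥ 11 → (11,15); next start ≥ 15 → (17,18); next start ≥ 18 → (18,19).
Selected 7 broadcasts.

7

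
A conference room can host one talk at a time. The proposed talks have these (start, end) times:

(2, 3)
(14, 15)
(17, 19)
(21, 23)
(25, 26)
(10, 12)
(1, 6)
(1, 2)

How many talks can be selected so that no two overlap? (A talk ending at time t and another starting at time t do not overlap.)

Sort by end time and greedily take each interval whose start is ≥ the last chosen end.
Sorted by end: (1,2)  (2,3)  (1,6)  (10,12)  (14,15)  (17,19)  (21,23)  (25,26)
take (1,2); take (2,3); take (10,12); take (14,15); take (17,19); take (21,23); take (25,26).
Selected 7 talks.

7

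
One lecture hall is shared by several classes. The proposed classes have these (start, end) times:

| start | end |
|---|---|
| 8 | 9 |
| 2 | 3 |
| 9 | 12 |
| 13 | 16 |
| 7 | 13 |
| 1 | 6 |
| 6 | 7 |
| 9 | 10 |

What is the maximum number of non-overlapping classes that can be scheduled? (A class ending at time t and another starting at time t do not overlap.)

Order by finish time; keep every interval that doesn't clash with the previous kept one.
By end time: (2,3), (1,6), (6,7), (8,9), (9,10), (9,12), (7,13), (13,16).
Pick (2,3); next start ≥ 3 → (6,7); next start ≥ 7 → (8,9); next start ≥ 9 → (9,10); next start ≥ 10 → (13,16).
Selected 5 classes.

5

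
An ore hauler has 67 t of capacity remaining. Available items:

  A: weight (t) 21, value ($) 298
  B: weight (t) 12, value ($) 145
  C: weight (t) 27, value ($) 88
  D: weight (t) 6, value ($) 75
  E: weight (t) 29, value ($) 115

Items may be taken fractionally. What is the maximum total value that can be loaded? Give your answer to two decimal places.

629.03

Ratios (sorted): A 14.19, D 12.50, B 12.08, E 3.97, C 3.26
take A (21 @ 298); take D (6 @ 75); take B (12 @ 145); take 28/29 of E → 111.03. Capacity used 67/67.
Total value = 629.03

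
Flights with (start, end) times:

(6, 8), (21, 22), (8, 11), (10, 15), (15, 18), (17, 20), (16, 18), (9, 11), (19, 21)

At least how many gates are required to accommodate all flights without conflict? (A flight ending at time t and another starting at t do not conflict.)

The answer is the maximum number of intervals overlapping at any instant.
starts: [6, 8, 9, 10, 15, 16, 17, 19, 21]
ends:   [8, 11, 11, 15, 18, 18, 20, 21, 22]
s6→1 e8→0 s8→1 s9→2 s10→3  — peak 3.

3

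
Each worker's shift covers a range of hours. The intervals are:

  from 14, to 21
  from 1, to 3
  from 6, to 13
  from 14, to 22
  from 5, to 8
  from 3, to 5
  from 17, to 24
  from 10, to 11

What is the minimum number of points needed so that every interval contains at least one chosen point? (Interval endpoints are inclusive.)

4

Process intervals by earliest right end; each time one isn't hit yet, stab at its right endpoint.
Sorted: [1,3] [3,5] [5,8] [10,11] [6,13] [14,21] [14,22] [17,24]
{[1,3],[3,5]} hit by 3; {[5,8]} hit by 8; {[10,11],[6,13]} hit by 11; {[14,21],[14,22],[17,24]} hit by 21.
Points: 3, 8, 11, 21 (4 total).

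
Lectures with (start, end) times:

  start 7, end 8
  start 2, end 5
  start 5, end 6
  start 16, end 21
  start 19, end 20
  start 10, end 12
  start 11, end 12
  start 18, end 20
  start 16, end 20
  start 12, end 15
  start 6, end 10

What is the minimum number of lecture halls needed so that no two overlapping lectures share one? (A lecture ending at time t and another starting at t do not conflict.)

Count concurrent intervals with a sweep; the peak is the room count.
Events (time:±→running): 2:+→1 5:-→0 5:+→1 6:-→0 6:+→1 7:+→2 8:-→1 10:-→0 10:+→1 11:+→2 12:-→1 12:-→0 12:+→1 15:-→0 16:+→1 16:+→2 18:+→3 19:+→4 … peak 4.

4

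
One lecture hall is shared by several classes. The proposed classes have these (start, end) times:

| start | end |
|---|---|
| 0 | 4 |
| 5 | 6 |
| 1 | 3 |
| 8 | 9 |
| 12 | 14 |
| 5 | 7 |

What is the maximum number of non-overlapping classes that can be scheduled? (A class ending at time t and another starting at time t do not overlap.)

4

Sort by end time and greedily take each interval whose start is ≥ the last chosen end.
Sorted by end: (1,3)  (0,4)  (5,6)  (5,7)  (8,9)  (12,14)
take (1,3); take (5,6); take (8,9); take (12,14).
Selected 4 classes.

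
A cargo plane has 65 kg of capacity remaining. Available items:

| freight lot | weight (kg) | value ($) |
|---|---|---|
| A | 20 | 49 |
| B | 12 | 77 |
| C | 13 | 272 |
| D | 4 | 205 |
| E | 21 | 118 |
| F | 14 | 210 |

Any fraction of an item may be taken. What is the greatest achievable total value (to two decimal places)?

Greedy by value/weight ratio, highest first.
Ratios (sorted): D 51.25, C 20.92, F 15.00, B 6.42, E 5.62, A 2.45
take D (4 @ 205); take C (13 @ 272); take F (14 @ 210); take B (12 @ 77); take E (21 @ 118); take 1/20 of A → 2.45. Capacity used 65/65.
Total value = 884.45

884.45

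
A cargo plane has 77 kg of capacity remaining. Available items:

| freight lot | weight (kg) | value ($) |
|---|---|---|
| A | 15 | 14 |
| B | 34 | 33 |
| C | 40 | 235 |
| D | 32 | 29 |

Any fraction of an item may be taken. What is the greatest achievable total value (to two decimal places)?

270.80

Ratios (sorted): C 5.88, B 0.97, A 0.93, D 0.91
take C (40 @ 235); take B (34 @ 33); take 3/15 of A → 2.80. Capacity used 77/77.
Total value = 270.80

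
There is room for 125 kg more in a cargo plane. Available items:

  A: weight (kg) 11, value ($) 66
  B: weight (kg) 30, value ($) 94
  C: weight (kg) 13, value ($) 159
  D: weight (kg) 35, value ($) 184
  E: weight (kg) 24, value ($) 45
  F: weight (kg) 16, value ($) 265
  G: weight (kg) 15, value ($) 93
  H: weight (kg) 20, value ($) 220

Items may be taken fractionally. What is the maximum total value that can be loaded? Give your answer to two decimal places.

1034.00

Greedy by value/weight ratio, highest first.
Order: F (265/16=16.56) > C (159/13=12.23) > H (220/20=11.00) > G (93/15=6.20) > A (66/11=6.00) > D (184/35=5.26) > B (94/30=3.13) > E (45/24=1.88)
Fill: take F (16 @ 265) → take C (13 @ 159) → take H (20 @ 220) → take G (15 @ 93) → take A (11 @ 66) → take D (35 @ 184) → take 15/30 of B → 47.00; 125/125 used.
Total value = 1034.00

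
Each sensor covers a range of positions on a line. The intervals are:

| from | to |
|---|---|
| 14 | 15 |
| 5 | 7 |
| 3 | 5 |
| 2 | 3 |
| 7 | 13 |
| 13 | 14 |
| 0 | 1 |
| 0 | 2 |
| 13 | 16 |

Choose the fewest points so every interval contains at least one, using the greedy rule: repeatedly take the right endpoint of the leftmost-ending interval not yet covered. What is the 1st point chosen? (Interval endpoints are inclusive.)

1

Process intervals by earliest right end; each time one isn't hit yet, stab at its right endpoint.
By right end: [0,1]  [0,2]  [2,3]  [3,5]  [5,7]  [7,13]  [13,14]  [14,15]  [13,16]
[0,1] uncovered → point at 1; [2,3] uncovered → point at 3; [5,7] uncovered → point at 7; [13,14] uncovered → point at 14.
Points: 1, 3, 7, 14 (4 total).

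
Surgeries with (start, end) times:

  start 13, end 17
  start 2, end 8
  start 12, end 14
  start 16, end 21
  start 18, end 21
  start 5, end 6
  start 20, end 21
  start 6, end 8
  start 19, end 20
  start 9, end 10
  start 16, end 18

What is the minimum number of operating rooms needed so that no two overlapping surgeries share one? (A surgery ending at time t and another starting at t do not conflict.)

3

The answer is the maximum number of intervals overlapping at any instant.
starts: [2, 5, 6, 9, 12, 13, 16, 16, 18, 19, 20]
ends:   [6, 8, 8, 10, 14, 17, 18, 20, 21, 21, 21]
s2→1 s5→2 e6→1 s6→2 e8→1 e8→0 s9→1 e10→0 s12→1 s13→2 e14→1 s16→2 s16→3  — peak 3.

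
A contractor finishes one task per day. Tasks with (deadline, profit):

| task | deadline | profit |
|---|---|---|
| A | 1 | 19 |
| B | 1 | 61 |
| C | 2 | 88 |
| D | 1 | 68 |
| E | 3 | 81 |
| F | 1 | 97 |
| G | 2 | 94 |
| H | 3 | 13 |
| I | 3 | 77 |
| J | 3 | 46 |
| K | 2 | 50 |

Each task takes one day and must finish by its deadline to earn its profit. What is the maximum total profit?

Sort by profit descending; place each in the latest free slot ≤ its deadline.
Profit order: F=97 G=94 C=88 E=81 I=77 D=68 B=61 K=50 J=46 A=19 H=13
Assign: F→slot 1, G→slot 2, C skipped, E→slot 3, I skipped, D skipped, B skipped, K skipped, J skipped, A skipped, H skipped.
Slots: [1:F] [2:G] [3:E]
Profit = 97 + 94 + 81 = 272

272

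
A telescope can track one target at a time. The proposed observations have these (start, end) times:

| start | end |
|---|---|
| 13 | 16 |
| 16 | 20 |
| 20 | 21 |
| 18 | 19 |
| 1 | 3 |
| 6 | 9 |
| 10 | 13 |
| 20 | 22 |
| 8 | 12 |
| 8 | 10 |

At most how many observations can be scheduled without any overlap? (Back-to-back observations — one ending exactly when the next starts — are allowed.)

6

Order by finish time; keep every interval that doesn't clash with the previous kept one.
Sorted by end: (1,3)  (6,9)  (8,10)  (8,12)  (10,13)  (13,16)  (18,19)  (16,20)  (20,21)  (20,22)
take (1,3); take (6,9); take (10,13); take (13,16); take (18,19); take (20,21); skip (20,22).
Selected 6 observations.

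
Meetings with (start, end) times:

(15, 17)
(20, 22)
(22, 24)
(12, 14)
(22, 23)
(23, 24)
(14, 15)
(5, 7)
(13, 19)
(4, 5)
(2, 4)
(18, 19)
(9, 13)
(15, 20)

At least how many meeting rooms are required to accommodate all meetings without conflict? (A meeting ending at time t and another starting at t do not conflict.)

3

starts: [2, 4, 5, 9, 12, 13, 14, 15, 15, 18, 20, 22, 22, 23]
ends:   [4, 5, 7, 13, 14, 15, 17, 19, 19, 20, 22, 23, 24, 24]
s2→1 e4→0 s4→1 e5→0 s5→1 e7→0 s9→1 s12→2 e13→1 s13→2 e14→1 s14→2 e15→1 s15→2 s15→3  — peak 3.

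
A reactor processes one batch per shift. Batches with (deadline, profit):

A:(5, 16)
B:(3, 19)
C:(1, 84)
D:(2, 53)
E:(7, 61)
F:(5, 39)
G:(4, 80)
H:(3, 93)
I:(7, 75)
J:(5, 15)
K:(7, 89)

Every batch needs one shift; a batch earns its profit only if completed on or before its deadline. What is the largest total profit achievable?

535

Sort by profit descending; place each in the latest free slot ≤ its deadline.
Profit order: H=93 K=89 C=84 G=80 I=75 E=61 D=53 F=39 B=19 A=16 J=15
Assign: H→slot 3, K→slot 7, C→slot 1, G→slot 4, I→slot 6, E→slot 5, D→slot 2, F skipped, B skipped, A skipped, J skipped.
Slots: [1:C] [2:D] [3:H] [4:G] [5:E] [6:I] [7:K]
Profit = 84 + 53 + 93 + 80 + 61 + 75 + 89 = 535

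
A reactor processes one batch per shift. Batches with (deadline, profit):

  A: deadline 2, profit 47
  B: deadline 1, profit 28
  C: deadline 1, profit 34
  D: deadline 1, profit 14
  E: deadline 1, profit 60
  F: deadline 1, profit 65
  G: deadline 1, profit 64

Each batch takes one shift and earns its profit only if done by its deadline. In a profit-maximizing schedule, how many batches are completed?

Take jobs in profit order; each goes to the latest open slot no later than its deadline.
By profit: F(d1,65), G(d1,64), E(d1,60), A(d2,47), C(d1,34), B(d1,28), D(d1,14)
F→slot 1; G skipped; E skipped; A→slot 2; C skipped; B skipped; D skipped.
2 of 7 scheduled.

2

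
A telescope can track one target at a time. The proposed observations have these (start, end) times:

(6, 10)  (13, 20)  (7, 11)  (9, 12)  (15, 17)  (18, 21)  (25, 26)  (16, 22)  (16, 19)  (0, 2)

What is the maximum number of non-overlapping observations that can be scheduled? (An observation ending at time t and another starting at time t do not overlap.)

5

Sorted by end: (0,2)  (6,10)  (7,11)  (9,12)  (15,17)  (16,19)  (13,20)  (18,21)  (16,22)  (25,26)
take (0,2); take (6,10); take (15,17); skip (16,19); skip (13,20); take (18,21); take (25,26).
Selected 5 observations.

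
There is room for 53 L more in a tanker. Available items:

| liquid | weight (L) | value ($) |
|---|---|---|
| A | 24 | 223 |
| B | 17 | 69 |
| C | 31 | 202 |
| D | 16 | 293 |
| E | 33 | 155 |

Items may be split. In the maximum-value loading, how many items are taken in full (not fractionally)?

Sort by value per unit weight and fill in that order.
Ratios (sorted): D 18.31, A 9.29, C 6.52, E 4.70, B 4.06
take D (16 @ 293); take A (24 @ 223); take 13/31 of C → 84.71. Capacity used 53/53.
2 item(s) taken whole; one partial (take 13/31 of C).

2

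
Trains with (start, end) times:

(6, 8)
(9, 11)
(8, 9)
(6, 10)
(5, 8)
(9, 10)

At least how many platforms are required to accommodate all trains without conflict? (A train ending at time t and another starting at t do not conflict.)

The answer is the maximum number of intervals overlapping at any instant.
starts: [5, 6, 6, 8, 9, 9]
ends:   [8, 8, 9, 10, 10, 11]
s5→1 s6→2 s6→3  — peak 3.

3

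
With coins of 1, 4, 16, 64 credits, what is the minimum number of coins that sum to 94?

7

94 − 1×64→30 − 1×16→14 − 3×4→2 − 2×1→0
Total coins = 1 + 1 + 3 + 2 = 7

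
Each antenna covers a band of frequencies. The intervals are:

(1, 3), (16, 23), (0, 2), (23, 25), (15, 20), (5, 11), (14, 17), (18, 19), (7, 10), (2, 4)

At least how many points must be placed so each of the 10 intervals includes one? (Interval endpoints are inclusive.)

Sorted: [0,2] [1,3] [2,4] [7,10] [5,11] [14,17] [18,19] [15,20] [16,23] [23,25]
{[0,2],[1,3],[2,4]} hit by 2; {[7,10],[5,11]} hit by 10; {[14,17]} hit by 17; {[18,19],[15,20],[16,23]} hit by 19; {[23,25]} hit by 25.
Points: 2, 10, 17, 19, 25 (5 total).

5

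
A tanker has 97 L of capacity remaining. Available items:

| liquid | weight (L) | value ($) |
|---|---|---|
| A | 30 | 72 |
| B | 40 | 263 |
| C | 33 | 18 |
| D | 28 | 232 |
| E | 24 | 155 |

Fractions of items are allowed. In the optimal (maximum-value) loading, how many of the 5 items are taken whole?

3

Sort by value per unit weight and fill in that order.
Ratios (sorted): D 8.29, B 6.58, E 6.46, A 2.40, C 0.55
take D (28 @ 232); take B (40 @ 263); take E (24 @ 155); take 5/30 of A → 12.00. Capacity used 97/97.
3 item(s) taken whole; one partial (take 5/30 of A).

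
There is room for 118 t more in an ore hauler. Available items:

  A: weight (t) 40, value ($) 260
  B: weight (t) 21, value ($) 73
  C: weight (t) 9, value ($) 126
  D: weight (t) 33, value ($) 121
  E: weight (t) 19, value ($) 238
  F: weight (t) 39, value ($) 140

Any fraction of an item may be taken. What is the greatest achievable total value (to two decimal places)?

806.03

Order: C (126/9=14.00) > E (238/19=12.53) > A (260/40=6.50) > D (121/33=3.67) > F (140/39=3.59) > B (73/21=3.48)
Fill: take C (9 @ 126) → take E (19 @ 238) → take A (40 @ 260) → take D (33 @ 121) → take 17/39 of F → 61.03; 118/118 used.
Total value = 806.03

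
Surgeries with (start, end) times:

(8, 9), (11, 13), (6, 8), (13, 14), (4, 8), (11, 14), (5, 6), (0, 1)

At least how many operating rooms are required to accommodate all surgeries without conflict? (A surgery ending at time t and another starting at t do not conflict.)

Count concurrent intervals with a sweep; the peak is the room count.
starts: [0, 4, 5, 6, 8, 11, 11, 13]
ends:   [1, 6, 8, 8, 9, 13, 14, 14]
s0→1 e1→0 s4→1 s5→2  — peak 2.

2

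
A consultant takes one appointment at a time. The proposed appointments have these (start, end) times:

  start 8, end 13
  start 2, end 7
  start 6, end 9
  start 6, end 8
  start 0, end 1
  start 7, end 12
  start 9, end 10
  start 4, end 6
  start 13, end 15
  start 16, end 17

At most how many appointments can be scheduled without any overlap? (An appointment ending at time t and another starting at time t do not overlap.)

6

Order by finish time; keep every interval that doesn't clash with the previous kept one.
By end time: (0,1), (4,6), (2,7), (6,8), (6,9), (9,10), (7,12), (8,13), (13,15), (16,17).
Pick (0,1); next start ≥ 1 → (4,6); next start ≥ 6 → (6,8); next start ≥ 8 → (9,10); next start ≥ 10 → (13,15); next start ≥ 15 → (16,17).
Selected 6 appointments.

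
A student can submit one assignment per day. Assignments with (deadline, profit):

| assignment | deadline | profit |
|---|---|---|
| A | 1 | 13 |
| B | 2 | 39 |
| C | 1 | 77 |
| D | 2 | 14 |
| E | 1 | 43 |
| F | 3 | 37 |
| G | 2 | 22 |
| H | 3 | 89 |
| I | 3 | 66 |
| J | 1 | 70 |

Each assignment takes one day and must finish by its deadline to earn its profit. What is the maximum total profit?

232

By profit: H(d3,89), C(d1,77), J(d1,70), I(d3,66), E(d1,43), B(d2,39), F(d3,37), G(d2,22), D(d2,14), A(d1,13)
H→slot 3; C→slot 1; J skipped; I→slot 2; E skipped; B skipped; F skipped; G skipped; D skipped; A skipped.
Profit = 77 + 66 + 89 = 232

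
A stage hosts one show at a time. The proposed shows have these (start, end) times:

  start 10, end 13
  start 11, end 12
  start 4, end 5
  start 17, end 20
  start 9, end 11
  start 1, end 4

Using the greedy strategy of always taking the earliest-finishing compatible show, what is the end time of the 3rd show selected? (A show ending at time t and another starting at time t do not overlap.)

11

Order by finish time; keep every interval that doesn't clash with the previous kept one.
Sorted by end: (1,4)  (4,5)  (9,11)  (11,12)  (10,13)  (17,20)
take (1,4); take (4,5); take (9,11); take (11,12); skip (10,13); take (17,20).
Selected: (1,4) (4,5) (9,11) (11,12) (17,20)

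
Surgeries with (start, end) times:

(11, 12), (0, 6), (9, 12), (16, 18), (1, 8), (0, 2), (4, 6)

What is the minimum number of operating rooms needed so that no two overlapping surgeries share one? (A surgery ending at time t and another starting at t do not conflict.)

3

Count concurrent intervals with a sweep; the peak is the room count.
starts: [0, 0, 1, 4, 9, 11, 16]
ends:   [2, 6, 6, 8, 12, 12, 18]
s0→1 s0→2 s1→3  — peak 3.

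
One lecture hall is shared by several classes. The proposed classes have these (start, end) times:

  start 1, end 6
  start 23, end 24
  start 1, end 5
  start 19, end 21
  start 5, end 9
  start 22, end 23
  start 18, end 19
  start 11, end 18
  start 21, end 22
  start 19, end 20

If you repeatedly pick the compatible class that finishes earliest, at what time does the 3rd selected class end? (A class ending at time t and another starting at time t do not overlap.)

18

Greedy by earliest finish: after sorting by end time, pick each interval compatible with the last pick.
By end time: (1,5), (1,6), (5,9), (11,18), (18,19), (19,20), (19,21), (21,22), (22,23), (23,24).
Pick (1,5); next start ≥ 5 → (5,9); next start ≥ 9 → (11,18); next start ≥ 18 → (18,19); next start ≥ 19 → (19,20); next start ≥ 20 → (21,22); next start ≥ 22 → (22,23); next start ≥ 23 → (23,24).
Selected: (1,5) (5,9) (11,18) (18,19) (19,20) (21,22) (22,23) (23,24)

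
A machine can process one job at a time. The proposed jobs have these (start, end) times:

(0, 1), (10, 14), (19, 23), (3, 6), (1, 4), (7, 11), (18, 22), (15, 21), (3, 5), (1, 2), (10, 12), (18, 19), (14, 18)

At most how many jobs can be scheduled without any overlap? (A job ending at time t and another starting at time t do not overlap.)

7

Order by finish time; keep every interval that doesn't clash with the previous kept one.
By end time: (0,1), (1,2), (1,4), (3,5), (3,6), (7,11), (10,12), (10,14), (14,18), (18,19), (15,21), (18,22), (19,23).
Pick (0,1); next start ≥ 1 → (1,2); next start ≥ 2 → (3,5); next start ≥ 5 → (7,11); next start ≥ 11 → (14,18); next start ≥ 18 → (18,19); next start ≥ 19 → (19,23).
Selected 7 jobs.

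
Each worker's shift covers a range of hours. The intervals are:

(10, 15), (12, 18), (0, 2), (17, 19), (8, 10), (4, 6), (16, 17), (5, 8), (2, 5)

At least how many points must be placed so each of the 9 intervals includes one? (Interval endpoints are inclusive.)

Sorted: [0,2] [2,5] [4,6] [5,8] [8,10] [10,15] [16,17] [12,18] [17,19]
{[0,2],[2,5]} hit by 2; {[4,6],[5,8]} hit by 6; {[8,10],[10,15]} hit by 10; {[16,17],[12,18],[17,19]} hit by 17.
Points: 2, 6, 10, 17 (4 total).

4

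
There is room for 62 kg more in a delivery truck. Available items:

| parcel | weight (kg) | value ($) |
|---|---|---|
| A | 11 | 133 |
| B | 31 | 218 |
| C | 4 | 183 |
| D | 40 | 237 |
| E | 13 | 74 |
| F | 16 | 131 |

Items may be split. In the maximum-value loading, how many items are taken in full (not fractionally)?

4

Greedy by value/weight ratio, highest first.
Ratios (sorted): C 45.75, A 12.09, F 8.19, B 7.03, D 5.92, E 5.69
take C (4 @ 183); take A (11 @ 133); take F (16 @ 131); take B (31 @ 218). Capacity used 62/62.
4 item(s) taken whole.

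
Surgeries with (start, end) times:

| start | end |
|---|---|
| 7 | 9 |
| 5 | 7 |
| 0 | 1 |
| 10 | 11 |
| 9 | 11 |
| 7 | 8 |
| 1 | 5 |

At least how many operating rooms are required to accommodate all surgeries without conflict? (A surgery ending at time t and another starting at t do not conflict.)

2

Events (time:±→running): 0:+→1 1:-→0 1:+→1 5:-→0 5:+→1 7:-→0 7:+→1 7:+→2 … peak 2.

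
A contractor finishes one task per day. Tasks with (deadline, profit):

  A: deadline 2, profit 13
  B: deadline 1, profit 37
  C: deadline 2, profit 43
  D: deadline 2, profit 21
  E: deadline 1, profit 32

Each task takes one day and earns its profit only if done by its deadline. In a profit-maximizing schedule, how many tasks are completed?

2

Profit order: C=43 B=37 E=32 D=21 A=13
Assign: C→slot 2, B→slot 1, E skipped, D skipped, A skipped.
Slots: [1:B] [2:C]
2 of 5 scheduled.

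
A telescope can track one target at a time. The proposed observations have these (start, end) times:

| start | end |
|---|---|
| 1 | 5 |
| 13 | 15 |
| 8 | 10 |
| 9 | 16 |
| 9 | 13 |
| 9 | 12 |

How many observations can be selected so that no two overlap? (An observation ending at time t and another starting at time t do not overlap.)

3

Sort by end time and greedily take each interval whose start is ≥ the last chosen end.
Sorted by end: (1,5)  (8,10)  (9,12)  (9,13)  (13,15)  (9,16)
take (1,5); take (8,10); skip (9,12); take (13,15).
Selected 3 observations.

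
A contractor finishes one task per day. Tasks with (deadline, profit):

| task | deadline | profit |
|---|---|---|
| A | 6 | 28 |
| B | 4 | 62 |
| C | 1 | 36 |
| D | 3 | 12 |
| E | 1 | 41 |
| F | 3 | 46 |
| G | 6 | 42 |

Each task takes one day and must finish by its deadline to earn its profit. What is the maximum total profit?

By profit: B(d4,62), F(d3,46), G(d6,42), E(d1,41), C(d1,36), A(d6,28), D(d3,12)
B→slot 4; F→slot 3; G→slot 6; E→slot 1; C skipped; A→slot 5; D→slot 2.
Profit = 41 + 12 + 46 + 62 + 28 + 42 = 231

231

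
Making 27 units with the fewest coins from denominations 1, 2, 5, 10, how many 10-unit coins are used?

27 − 2×10→7 − 1×5→2 − 1×2→0
Count of 10: 2

2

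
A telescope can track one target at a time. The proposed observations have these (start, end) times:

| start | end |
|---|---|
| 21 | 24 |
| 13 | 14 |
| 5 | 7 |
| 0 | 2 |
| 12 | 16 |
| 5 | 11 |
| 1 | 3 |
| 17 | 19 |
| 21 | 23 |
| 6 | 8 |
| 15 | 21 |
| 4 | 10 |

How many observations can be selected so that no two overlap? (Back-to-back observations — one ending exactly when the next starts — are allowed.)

Sorted by end: (0,2)  (1,3)  (5,7)  (6,8)  (4,10)  (5,11)  (13,14)  (12,16)  (17,19)  (15,21)  (21,23)  (21,24)
take (0,2); skip (1,3); take (5,7); skip (5,11); take (13,14); take (17,19); skip (15,21); take (21,23); skip (21,24).
Selected 5 observations.

5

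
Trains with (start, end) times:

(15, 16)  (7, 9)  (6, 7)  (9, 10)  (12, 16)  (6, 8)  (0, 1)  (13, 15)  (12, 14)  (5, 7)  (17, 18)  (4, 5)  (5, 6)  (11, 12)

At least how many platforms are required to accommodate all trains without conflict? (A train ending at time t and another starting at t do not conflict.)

3

starts: [0, 4, 5, 5, 6, 6, 7, 9, 11, 12, 12, 13, 15, 17]
ends:   [1, 5, 6, 7, 7, 8, 9, 10, 12, 14, 15, 16, 16, 18]
s0→1 e1→0 s4→1 e5→0 s5→1 s5→2 e6→1 s6→2 s6→3  — peak 3.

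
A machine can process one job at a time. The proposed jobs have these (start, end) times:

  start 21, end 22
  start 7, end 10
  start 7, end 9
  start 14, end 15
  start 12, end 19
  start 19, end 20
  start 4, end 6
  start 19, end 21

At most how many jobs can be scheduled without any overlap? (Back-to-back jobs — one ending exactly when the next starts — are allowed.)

5

Sorted by end: (4,6)  (7,9)  (7,10)  (14,15)  (12,19)  (19,20)  (19,21)  (21,22)
take (4,6); take (7,9); take (14,15); skip (12,19); take (19,20); take (21,22).
Selected 5 jobs.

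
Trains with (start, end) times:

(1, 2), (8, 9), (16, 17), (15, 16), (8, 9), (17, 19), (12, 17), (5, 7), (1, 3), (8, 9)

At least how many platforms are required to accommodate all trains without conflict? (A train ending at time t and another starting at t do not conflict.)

3

Events (time:±→running): 1:+→1 1:+→2 2:-→1 3:-→0 5:+→1 7:-→0 8:+→1 8:+→2 8:+→3 … peak 3.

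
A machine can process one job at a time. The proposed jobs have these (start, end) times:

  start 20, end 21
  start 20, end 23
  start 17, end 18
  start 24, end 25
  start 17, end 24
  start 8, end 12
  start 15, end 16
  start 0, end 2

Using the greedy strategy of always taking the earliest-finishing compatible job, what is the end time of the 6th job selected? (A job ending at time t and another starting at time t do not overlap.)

Sort by end time and greedily take each interval whose start is ≥ the last chosen end.
By end time: (0,2), (8,12), (15,16), (17,18), (20,21), (20,23), (17,24), (24,25).
Pick (0,2); next start ≥ 2 → (8,12); next start ≥ 12 → (15,16); next start ≥ 16 → (17,18); next start ≥ 18 → (20,21); next start ≥ 21 → (24,25).
Selected: (0,2) (8,12) (15,16) (17,18) (20,21) (24,25)

25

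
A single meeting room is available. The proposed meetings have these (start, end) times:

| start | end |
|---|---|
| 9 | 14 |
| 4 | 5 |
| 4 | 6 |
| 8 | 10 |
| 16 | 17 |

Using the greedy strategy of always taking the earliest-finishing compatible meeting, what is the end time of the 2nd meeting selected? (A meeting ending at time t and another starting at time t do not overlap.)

10

Greedy by earliest finish: after sorting by end time, pick each interval compatible with the last pick.
Sorted by end: (4,5)  (4,6)  (8,10)  (9,14)  (16,17)
take (4,5); take (8,10); skip (9,14); take (16,17).
Selected: (4,5) (8,10) (16,17)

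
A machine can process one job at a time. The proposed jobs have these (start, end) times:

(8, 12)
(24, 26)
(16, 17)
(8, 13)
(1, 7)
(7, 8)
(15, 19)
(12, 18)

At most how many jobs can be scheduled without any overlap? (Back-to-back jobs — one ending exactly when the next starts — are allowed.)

By end time: (1,7), (7,8), (8,12), (8,13), (16,17), (12,18), (15,19), (24,26).
Pick (1,7); next start ≥ 7 → (7,8); next start ≥ 8 → (8,12); next start ≥ 12 → (16,17); next start ≥ 17 → (24,26).
Selected 5 jobs.

5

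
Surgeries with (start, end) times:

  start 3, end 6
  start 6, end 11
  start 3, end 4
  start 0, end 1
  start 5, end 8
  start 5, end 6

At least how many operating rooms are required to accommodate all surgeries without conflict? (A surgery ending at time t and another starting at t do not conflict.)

3

Count concurrent intervals with a sweep; the peak is the room count.
Events (time:±→running): 0:+→1 1:-→0 3:+→1 3:+→2 4:-→1 5:+→2 5:+→3 … peak 3.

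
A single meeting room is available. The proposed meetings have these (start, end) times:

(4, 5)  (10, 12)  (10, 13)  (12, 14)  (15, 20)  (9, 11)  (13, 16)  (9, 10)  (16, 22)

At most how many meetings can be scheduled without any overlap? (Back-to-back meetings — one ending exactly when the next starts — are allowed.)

5

Sort by end time and greedily take each interval whose start is ≥ the last chosen end.
Sorted by end: (4,5)  (9,10)  (9,11)  (10,12)  (10,13)  (12,14)  (13,16)  (15,20)  (16,22)
take (4,5); take (9,10); take (10,12); take (12,14); take (15,20).
Selected 5 meetings.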